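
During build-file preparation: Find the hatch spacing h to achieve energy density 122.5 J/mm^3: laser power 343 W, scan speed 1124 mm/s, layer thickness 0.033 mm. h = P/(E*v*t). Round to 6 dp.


h = 343 / (122.5*1124*0.033) = 0.075488 mm


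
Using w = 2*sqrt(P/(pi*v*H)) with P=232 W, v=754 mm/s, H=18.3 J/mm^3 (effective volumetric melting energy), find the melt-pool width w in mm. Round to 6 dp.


w = 2*sqrt(232/(pi*754*18.3)) = 0.146315 mm


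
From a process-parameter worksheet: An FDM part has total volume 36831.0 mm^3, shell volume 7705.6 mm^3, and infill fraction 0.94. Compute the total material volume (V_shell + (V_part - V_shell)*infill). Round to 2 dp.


V_infill = (36831.0 - 7705.6) * 0.94 = 27377.88
V_total = 7705.6 + 27377.88 = 35083.48 mm^3


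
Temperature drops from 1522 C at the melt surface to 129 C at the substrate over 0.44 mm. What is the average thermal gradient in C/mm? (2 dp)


G = (1522-129)/0.44 = 3165.91 C/mm


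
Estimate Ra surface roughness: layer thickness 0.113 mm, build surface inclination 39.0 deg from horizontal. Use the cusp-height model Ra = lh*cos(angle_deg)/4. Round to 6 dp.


Ra = 0.113 * cos(39.0) / 4 = 0.021954 mm


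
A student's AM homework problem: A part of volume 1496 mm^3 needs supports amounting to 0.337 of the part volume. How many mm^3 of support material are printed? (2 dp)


V_support = 1496 * 0.337 = 504.15 mm^3


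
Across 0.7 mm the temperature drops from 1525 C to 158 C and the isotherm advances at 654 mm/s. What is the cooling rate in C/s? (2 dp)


G = (1525-158)/0.7 = 1952.85714286 C/mm
CR = 1952.85714286 * 654 = 1277168.57 C/s


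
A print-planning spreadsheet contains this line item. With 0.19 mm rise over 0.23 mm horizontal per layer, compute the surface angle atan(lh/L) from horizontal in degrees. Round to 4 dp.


angle = atan(0.19/0.23) = 39.5597 degrees


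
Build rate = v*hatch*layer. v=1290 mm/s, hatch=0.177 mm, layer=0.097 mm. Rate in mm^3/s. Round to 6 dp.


Rate = 1290 * 0.177 * 0.097 = 22.14801 mm^3/s


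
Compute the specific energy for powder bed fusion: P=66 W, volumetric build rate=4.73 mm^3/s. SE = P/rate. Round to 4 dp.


SE = 66 / 4.73 = 13.9535 J/mm^3


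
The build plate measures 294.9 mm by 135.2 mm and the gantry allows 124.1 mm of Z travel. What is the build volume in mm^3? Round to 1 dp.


V = 294.9 * 135.2 * 124.1 = 4947926.6 mm^3


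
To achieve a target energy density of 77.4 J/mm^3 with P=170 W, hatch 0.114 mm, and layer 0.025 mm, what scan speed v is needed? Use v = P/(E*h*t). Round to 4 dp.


v = 170 / (77.4*0.114*0.025) = 770.6605 mm/s


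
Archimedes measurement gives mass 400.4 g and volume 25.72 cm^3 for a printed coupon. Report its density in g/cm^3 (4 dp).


rho = 400.4 / 25.72 = 15.5677 g/cm^3


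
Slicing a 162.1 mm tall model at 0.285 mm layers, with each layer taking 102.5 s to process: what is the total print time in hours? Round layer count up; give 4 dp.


Layers = ceil(162.1/0.285) = 569
t = 569 * 102.5 / 3600 = 16.2007 hrs


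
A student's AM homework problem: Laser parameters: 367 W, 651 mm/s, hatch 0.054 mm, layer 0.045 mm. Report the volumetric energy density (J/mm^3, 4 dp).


E = 367 / (651*0.054*0.045) = 231.9951 J/mm^3


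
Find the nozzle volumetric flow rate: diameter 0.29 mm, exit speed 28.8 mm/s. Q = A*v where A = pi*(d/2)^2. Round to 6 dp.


A = pi*(0.29/2)^2 = 0.06605199 mm^2
Q = 0.06605199 * 28.8 = 1.902297 mm^3/s


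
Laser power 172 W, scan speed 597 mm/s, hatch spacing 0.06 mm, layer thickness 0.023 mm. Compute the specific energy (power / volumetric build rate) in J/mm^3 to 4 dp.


Build rate = 597 * 0.06 * 0.023 = 0.82386 mm^3/s
SE = 172 / 0.82386 = 208.7733 J/mm^3


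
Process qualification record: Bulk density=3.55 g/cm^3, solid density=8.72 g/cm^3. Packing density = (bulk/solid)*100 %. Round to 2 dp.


Packing = (3.55/8.72)*100 = 40.71 %


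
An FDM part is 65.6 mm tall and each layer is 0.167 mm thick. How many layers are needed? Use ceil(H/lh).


Layers = ceil(65.6/0.167) = 393


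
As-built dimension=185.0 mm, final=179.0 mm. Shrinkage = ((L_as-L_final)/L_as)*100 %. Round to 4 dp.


Shrinkage = ((185.0-179.0)/185.0)*100 = 3.2432 %


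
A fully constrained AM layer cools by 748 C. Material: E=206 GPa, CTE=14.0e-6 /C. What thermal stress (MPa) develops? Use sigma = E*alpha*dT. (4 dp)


sigma = 206*1000 * 14.0e-6 * 748 = 2157.232 MPa


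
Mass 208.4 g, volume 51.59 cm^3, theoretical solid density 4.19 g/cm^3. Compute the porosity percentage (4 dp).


rho_part = 208.4 / 51.59 = 4.03954255 g/cm^3
Porosity = (1 - 4.03954255/4.19)*100 = 3.5909 %


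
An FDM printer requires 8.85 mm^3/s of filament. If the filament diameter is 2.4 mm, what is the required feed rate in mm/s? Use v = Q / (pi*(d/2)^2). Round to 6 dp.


A = pi*(2.4/2)^2 = 4.523893
v = 8.85 / 4.523893 = 1.95628 mm/s


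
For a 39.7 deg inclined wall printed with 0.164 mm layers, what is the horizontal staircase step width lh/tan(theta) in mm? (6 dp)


step = 0.164 / tan(39.7) = 0.197539 mm


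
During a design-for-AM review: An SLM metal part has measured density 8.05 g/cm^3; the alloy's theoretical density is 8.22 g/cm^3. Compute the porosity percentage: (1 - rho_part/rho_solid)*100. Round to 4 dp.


Porosity = (1-8.05/8.22)*100 = 2.0681 %


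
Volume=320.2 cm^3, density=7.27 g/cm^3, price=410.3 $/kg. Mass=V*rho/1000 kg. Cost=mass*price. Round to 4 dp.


Mass = 320.2*7.27/1000 = 2.327854 kg
Cost = 2.327854 * 410.3 = 955.1185 $


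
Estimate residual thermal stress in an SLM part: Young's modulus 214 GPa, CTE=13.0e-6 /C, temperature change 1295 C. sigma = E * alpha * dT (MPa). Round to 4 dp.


sigma = 214*1000 * 13.0e-6 * 1295 = 3602.69 MPa


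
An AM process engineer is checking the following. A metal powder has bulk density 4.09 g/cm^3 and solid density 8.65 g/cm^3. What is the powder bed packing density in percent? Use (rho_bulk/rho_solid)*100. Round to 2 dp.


Packing = (4.09/8.65)*100 = 47.28 %


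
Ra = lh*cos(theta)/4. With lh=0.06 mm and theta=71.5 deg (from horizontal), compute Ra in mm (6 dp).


Ra = 0.06 * cos(71.5) / 4 = 0.00476 mm


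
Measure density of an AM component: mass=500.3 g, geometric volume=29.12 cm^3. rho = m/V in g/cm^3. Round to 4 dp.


rho = 500.3 / 29.12 = 17.1806 g/cm^3


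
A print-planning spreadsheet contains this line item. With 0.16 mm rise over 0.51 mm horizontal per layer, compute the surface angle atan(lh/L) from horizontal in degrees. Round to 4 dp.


angle = atan(0.16/0.51) = 17.418 degrees


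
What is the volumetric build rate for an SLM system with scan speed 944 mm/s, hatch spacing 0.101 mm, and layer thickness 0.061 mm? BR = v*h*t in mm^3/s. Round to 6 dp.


Rate = 944 * 0.101 * 0.061 = 5.815984 mm^3/s


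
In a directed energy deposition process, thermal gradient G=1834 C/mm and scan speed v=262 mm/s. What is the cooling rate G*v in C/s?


CR = 1834 * 262 = 480508 C/s


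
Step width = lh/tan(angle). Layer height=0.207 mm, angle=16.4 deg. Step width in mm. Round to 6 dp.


step = 0.207 / tan(16.4) = 0.703326 mm


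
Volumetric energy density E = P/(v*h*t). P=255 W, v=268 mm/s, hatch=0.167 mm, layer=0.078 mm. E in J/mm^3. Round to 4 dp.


E = 255 / (268*0.167*0.078) = 73.0456 J/mm^3


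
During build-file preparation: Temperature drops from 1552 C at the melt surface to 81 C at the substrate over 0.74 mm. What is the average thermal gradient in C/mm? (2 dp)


G = (1552-81)/0.74 = 1987.84 C/mm


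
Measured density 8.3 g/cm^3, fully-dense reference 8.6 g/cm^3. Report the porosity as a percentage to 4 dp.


Porosity = (1-8.3/8.6)*100 = 3.4884 %


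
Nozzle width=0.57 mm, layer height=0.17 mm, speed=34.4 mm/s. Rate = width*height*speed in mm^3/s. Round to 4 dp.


Rate = 0.57 * 0.17 * 34.4 = 3.3334 mm^3/s


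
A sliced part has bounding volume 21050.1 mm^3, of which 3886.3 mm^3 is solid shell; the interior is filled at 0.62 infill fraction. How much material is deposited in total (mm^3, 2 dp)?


V_infill = (21050.1 - 3886.3) * 0.62 = 10641.56
V_total = 3886.3 + 10641.56 = 14527.86 mm^3


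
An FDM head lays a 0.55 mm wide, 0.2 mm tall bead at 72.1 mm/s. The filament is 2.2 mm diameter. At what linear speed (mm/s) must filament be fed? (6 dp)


Q = 0.55 * 0.2 * 72.1 = 7.931 mm^3/s
A_fil = pi*(2.2/2)^2 = 3.80132711 mm^2
v_feed = 7.931 / 3.80132711 = 2.086377 mm/s


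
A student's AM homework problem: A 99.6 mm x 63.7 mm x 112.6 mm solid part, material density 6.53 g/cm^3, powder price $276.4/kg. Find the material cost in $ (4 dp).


V = 99.6 * 63.7 * 112.6 = 714392.952 mm^3 = 714.392952 cm^3
Mass = 714.392952 * 6.53 / 1000 = 4.66498598 kg
Cost = 4.66498598 * 276.4 = 1289.4021 $


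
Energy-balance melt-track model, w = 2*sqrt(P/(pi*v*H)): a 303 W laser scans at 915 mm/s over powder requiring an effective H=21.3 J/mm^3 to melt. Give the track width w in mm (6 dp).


w = 2*sqrt(303/(pi*915*21.3)) = 0.140694 mm


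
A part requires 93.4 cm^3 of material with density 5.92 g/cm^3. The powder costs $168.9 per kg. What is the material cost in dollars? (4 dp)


Mass = 93.4*5.92/1000 = 0.552928 kg
Cost = 0.552928 * 168.9 = 93.3895 $


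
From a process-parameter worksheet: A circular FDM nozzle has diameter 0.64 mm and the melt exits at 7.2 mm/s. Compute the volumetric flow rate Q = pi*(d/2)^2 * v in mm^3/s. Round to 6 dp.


A = pi*(0.64/2)^2 = 0.32169909 mm^2
Q = 0.32169909 * 7.2 = 2.316233 mm^3/s


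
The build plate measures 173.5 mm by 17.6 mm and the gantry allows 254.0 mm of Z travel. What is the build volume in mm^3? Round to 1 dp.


V = 173.5 * 17.6 * 254.0 = 775614.4 mm^3


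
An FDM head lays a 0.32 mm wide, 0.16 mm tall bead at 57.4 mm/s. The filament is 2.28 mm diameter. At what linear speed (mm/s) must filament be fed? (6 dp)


Q = 0.32 * 0.16 * 57.4 = 2.93888 mm^3/s
A_fil = pi*(2.28/2)^2 = 4.08281381 mm^2
v_feed = 2.93888 / 4.08281381 = 0.719817 mm/s


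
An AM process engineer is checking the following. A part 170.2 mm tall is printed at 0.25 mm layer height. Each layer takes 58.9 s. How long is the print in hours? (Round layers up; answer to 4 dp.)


Layers = ceil(170.2/0.25) = 681
t = 681 * 58.9 / 3600 = 11.1419 hrs


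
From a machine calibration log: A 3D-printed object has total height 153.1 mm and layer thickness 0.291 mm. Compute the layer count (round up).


Layers = ceil(153.1/0.291) = 527


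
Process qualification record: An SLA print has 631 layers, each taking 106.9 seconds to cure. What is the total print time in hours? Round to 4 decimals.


t = 631 * 106.9 / 3600 = 18.7372 hrs


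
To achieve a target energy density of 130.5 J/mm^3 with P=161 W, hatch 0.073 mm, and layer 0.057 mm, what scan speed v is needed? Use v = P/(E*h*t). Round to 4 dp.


v = 161 / (130.5*0.073*0.057) = 296.4952 mm/s


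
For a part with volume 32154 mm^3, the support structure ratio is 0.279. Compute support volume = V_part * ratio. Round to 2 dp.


V_support = 32154 * 0.279 = 8970.97 mm^3


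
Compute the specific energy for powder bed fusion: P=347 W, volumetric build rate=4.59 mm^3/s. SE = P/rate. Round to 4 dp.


SE = 347 / 4.59 = 75.5991 J/mm^3


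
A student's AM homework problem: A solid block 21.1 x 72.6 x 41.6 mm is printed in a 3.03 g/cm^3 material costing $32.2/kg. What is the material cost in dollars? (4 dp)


V = 21.1 * 72.6 * 41.6 = 63725.376 mm^3 = 63.725376 cm^3
Mass = 63.725376 * 3.03 / 1000 = 0.19308789 kg
Cost = 0.19308789 * 32.2 = 6.2174 $


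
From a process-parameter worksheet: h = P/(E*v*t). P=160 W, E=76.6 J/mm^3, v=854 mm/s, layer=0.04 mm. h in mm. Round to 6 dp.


h = 160 / (76.6*854*0.04) = 0.061147 mm


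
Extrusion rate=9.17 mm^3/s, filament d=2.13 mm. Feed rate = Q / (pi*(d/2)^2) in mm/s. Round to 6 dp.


A = pi*(2.13/2)^2 = 3.563273
v = 9.17 / 3.563273 = 2.573477 mm/s


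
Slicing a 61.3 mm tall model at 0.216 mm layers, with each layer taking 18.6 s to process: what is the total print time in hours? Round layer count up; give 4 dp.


Layers = ceil(61.3/0.216) = 284
t = 284 * 18.6 / 3600 = 1.4673 hrs


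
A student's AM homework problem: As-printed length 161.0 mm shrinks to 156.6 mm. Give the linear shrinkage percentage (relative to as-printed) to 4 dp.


Shrinkage = ((161.0-156.6)/161.0)*100 = 2.7329 %


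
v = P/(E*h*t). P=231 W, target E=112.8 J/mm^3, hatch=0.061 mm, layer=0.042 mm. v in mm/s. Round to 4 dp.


v = 231 / (112.8*0.061*0.042) = 799.3257 mm/s


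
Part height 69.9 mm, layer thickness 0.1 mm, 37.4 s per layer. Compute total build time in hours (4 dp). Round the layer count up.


Layers = ceil(69.9/0.1) = 699
t = 699 * 37.4 / 3600 = 7.2618 hrs


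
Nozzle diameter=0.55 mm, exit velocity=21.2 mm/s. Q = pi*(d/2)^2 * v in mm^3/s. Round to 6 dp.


A = pi*(0.55/2)^2 = 0.23758294 mm^2
Q = 0.23758294 * 21.2 = 5.036758 mm^3/s


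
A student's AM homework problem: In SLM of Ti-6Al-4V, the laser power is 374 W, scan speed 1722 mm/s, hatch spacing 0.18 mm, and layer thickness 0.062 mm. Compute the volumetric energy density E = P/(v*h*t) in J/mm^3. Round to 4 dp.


E = 374 / (1722*0.18*0.062) = 19.4614 J/mm^3


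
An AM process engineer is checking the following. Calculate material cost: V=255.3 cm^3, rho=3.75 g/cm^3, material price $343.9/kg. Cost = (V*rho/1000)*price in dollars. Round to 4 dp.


Mass = 255.3*3.75/1000 = 0.957375 kg
Cost = 0.957375 * 343.9 = 329.2413 $


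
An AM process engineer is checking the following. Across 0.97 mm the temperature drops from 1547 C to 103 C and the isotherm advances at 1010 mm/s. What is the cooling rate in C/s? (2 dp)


G = (1547-103)/0.97 = 1488.65979381 C/mm
CR = 1488.65979381 * 1010 = 1503546.39 C/s


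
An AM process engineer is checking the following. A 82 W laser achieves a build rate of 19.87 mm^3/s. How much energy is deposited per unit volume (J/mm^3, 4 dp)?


SE = 82 / 19.87 = 4.1268 J/mm^3


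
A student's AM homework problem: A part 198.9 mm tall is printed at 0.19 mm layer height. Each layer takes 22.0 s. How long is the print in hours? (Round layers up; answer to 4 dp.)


Layers = ceil(198.9/0.19) = 1047
t = 1047 * 22.0 / 3600 = 6.3983 hrs


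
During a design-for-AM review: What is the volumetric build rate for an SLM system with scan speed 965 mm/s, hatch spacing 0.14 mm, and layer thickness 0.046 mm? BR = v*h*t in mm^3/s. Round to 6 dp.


Rate = 965 * 0.14 * 0.046 = 6.2146 mm^3/s


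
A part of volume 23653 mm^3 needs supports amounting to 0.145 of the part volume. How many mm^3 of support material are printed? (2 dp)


V_support = 23653 * 0.145 = 3429.69 mm^3


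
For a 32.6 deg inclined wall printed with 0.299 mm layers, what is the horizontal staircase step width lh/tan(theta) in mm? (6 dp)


step = 0.299 / tan(32.6) = 0.467533 mm


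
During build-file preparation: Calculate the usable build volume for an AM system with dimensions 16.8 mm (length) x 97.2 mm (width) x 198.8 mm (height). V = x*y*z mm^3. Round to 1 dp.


V = 16.8 * 97.2 * 198.8 = 324632.4 mm^3


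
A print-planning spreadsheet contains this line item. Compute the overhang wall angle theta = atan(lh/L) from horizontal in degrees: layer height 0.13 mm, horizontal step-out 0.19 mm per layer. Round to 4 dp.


angle = atan(0.13/0.19) = 34.3803 degrees


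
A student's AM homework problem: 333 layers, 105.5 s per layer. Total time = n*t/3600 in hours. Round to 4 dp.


t = 333 * 105.5 / 3600 = 9.7588 hrs


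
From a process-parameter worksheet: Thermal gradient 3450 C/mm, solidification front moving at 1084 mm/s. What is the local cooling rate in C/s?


CR = 3450 * 1084 = 3739800 C/s


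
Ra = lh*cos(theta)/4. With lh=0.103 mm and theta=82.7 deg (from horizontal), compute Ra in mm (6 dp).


Ra = 0.103 * cos(82.7) / 4 = 0.003272 mm


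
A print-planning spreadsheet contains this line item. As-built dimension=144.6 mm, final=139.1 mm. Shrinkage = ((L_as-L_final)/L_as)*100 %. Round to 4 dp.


Shrinkage = ((144.6-139.1)/144.6)*100 = 3.8036 %


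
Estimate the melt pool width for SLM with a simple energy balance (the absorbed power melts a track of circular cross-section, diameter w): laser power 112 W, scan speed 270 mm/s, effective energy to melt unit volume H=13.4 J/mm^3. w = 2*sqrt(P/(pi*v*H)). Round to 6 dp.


w = 2*sqrt(112/(pi*270*13.4)) = 0.198532 mm


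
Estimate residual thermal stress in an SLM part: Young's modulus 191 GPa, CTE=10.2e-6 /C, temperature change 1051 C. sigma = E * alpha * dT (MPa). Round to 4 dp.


sigma = 191*1000 * 10.2e-6 * 1051 = 2047.5582 MPa


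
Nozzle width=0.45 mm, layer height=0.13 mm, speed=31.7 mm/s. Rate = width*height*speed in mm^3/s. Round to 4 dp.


Rate = 0.45 * 0.13 * 31.7 = 1.8545 mm^3/s


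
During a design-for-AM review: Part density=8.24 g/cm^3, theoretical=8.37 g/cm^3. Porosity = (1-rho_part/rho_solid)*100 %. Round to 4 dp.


Porosity = (1-8.24/8.37)*100 = 1.5532 %


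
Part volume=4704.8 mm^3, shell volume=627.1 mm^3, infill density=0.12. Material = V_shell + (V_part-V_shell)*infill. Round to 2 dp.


V_infill = (4704.8 - 627.1) * 0.12 = 489.32
V_total = 627.1 + 489.32 = 1116.42 mm^3


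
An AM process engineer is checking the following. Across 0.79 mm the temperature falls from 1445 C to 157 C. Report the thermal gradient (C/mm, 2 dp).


G = (1445-157)/0.79 = 1630.38 C/mm


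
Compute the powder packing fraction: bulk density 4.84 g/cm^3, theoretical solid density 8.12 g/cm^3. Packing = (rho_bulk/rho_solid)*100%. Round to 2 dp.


Packing = (4.84/8.12)*100 = 59.61 %


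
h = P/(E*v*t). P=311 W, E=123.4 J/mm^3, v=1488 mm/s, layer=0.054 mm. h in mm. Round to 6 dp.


h = 311 / (123.4*1488*0.054) = 0.031365 mm


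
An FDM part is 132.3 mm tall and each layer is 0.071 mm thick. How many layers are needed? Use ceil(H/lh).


Layers = ceil(132.3/0.071) = 1864


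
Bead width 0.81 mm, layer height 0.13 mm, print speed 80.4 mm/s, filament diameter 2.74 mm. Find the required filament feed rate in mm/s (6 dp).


Q = 0.81 * 0.13 * 80.4 = 8.46612 mm^3/s
A_fil = pi*(2.74/2)^2 = 5.89645525 mm^2
v_feed = 8.46612 / 5.89645525 = 1.435798 mm/s


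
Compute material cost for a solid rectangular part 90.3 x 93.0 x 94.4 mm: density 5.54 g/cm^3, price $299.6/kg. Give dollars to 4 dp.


V = 90.3 * 93.0 * 94.4 = 792761.76 mm^3 = 792.76176 cm^3
Mass = 792.76176 * 5.54 / 1000 = 4.39190015 kg
Cost = 4.39190015 * 299.6 = 1315.8133 $


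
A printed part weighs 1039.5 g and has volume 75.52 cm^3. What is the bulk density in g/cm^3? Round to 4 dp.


rho = 1039.5 / 75.52 = 13.7646 g/cm^3


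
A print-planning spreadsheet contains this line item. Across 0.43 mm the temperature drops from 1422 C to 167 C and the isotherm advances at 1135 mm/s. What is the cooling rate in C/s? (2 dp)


G = (1422-167)/0.43 = 2918.60465116 C/mm
CR = 2918.60465116 * 1135 = 3312616.28 C/s


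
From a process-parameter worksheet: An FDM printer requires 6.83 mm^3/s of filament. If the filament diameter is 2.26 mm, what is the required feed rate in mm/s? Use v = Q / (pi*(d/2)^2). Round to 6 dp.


A = pi*(2.26/2)^2 = 4.0115
v = 6.83 / 4.0115 = 1.702605 mm/s


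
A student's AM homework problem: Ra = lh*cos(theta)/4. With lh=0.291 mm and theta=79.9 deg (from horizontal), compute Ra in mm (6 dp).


Ra = 0.291 * cos(79.9) / 4 = 0.012758 mm


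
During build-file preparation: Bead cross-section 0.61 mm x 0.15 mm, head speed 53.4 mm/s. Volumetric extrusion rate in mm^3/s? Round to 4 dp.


Rate = 0.61 * 0.15 * 53.4 = 4.8861 mm^3/s


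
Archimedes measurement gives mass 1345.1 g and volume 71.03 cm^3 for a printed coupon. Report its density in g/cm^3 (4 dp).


rho = 1345.1 / 71.03 = 18.9371 g/cm^3


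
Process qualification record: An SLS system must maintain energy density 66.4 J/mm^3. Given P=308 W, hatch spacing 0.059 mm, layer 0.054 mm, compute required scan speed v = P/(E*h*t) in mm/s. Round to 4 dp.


v = 308 / (66.4*0.059*0.054) = 1455.9178 mm/s


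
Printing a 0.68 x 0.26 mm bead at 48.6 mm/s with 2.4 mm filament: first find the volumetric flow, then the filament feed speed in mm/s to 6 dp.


Q = 0.68 * 0.26 * 48.6 = 8.59248 mm^3/s
A_fil = pi*(2.4/2)^2 = 4.52389342 mm^2
v_feed = 8.59248 / 4.52389342 = 1.899355 mm/s


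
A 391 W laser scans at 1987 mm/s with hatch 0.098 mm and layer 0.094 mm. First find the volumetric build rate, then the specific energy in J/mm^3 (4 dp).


Build rate = 1987 * 0.098 * 0.094 = 18.304244 mm^3/s
SE = 391 / 18.304244 = 21.3612 J/mm^3


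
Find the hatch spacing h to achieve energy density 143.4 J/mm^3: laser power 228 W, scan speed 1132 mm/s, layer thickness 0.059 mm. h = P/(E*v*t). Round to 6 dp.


h = 228 / (143.4*1132*0.059) = 0.023806 mm


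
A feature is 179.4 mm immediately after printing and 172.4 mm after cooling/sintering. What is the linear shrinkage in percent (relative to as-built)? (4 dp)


Shrinkage = ((179.4-172.4)/179.4)*100 = 3.9019 %


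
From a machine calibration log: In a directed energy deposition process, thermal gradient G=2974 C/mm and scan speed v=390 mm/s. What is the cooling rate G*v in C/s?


CR = 2974 * 390 = 1159860 C/s


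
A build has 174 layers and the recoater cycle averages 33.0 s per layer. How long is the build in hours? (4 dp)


t = 174 * 33.0 / 3600 = 1.595 hrs


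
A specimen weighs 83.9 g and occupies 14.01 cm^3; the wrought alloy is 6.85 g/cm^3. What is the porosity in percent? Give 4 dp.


rho_part = 83.9 / 14.01 = 5.98857959 g/cm^3
Porosity = (1 - 5.98857959/6.85)*100 = 12.5755 %


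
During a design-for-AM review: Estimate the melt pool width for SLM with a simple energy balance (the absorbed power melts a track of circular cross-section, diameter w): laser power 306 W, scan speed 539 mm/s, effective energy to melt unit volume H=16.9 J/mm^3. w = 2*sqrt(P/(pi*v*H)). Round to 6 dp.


w = 2*sqrt(306/(pi*539*16.9)) = 0.206813 mm


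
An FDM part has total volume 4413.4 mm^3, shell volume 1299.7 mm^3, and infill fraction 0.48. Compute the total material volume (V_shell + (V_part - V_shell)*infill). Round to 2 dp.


V_infill = (4413.4 - 1299.7) * 0.48 = 1494.58
V_total = 1299.7 + 1494.58 = 2794.28 mm^3


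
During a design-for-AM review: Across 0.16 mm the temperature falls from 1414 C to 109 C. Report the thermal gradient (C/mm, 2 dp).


G = (1414-109)/0.16 = 8156.25 C/mm


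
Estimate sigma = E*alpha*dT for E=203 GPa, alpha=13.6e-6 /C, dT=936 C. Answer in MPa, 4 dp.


sigma = 203*1000 * 13.6e-6 * 936 = 2584.1088 MPa


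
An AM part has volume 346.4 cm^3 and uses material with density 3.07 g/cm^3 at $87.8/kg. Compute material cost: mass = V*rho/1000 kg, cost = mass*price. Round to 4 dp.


Mass = 346.4*3.07/1000 = 1.063448 kg
Cost = 1.063448 * 87.8 = 93.3707 $


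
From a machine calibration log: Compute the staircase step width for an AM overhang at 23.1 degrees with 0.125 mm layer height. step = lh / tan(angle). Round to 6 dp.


step = 0.125 / tan(23.1) = 0.293058 mm


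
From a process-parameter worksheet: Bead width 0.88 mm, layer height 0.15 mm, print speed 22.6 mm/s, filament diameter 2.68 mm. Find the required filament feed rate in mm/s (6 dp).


Q = 0.88 * 0.15 * 22.6 = 2.9832 mm^3/s
A_fil = pi*(2.68/2)^2 = 5.64104377 mm^2
v_feed = 2.9832 / 5.64104377 = 0.528838 mm/s


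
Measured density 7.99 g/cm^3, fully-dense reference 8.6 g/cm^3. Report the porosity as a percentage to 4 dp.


Porosity = (1-7.99/8.6)*100 = 7.093 %


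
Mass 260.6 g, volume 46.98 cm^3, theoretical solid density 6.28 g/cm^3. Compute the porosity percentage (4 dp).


rho_part = 260.6 / 46.98 = 5.54704129 g/cm^3
Porosity = (1 - 5.54704129/6.28)*100 = 11.6713 %


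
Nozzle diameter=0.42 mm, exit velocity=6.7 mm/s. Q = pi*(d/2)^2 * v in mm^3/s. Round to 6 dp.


A = pi*(0.42/2)^2 = 0.13854424 mm^2
Q = 0.13854424 * 6.7 = 0.928246 mm^3/s


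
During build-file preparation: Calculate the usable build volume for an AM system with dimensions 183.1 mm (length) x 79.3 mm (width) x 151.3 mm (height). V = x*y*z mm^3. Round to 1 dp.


V = 183.1 * 79.3 * 151.3 = 2196850.3 mm^3


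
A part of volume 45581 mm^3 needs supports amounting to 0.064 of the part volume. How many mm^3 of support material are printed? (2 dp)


V_support = 45581 * 0.064 = 2917.18 mm^3


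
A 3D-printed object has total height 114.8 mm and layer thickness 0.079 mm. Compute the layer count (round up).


Layers = ceil(114.8/0.079) = 1454


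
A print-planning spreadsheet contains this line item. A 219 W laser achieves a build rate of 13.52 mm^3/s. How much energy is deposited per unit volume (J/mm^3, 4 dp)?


SE = 219 / 13.52 = 16.1982 J/mm^3


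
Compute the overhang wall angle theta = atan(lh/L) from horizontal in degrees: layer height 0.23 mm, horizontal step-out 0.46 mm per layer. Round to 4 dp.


angle = atan(0.23/0.46) = 26.5651 degrees


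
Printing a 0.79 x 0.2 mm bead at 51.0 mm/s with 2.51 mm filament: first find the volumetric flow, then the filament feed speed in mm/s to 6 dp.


Q = 0.79 * 0.2 * 51.0 = 8.058 mm^3/s
A_fil = pi*(2.51/2)^2 = 4.94808697 mm^2
v_feed = 8.058 / 4.94808697 = 1.628508 mm/s


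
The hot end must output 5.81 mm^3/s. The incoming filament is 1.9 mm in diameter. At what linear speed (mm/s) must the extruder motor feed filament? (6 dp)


A = pi*(1.9/2)^2 = 2.835287
v = 5.81 / 2.835287 = 2.049175 mm/s


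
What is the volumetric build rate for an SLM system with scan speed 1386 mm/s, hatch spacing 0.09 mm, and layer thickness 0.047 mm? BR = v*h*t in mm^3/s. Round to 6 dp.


Rate = 1386 * 0.09 * 0.047 = 5.86278 mm^3/s


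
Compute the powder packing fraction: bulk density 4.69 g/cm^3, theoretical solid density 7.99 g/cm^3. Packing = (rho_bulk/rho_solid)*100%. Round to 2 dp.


Packing = (4.69/7.99)*100 = 58.7 %


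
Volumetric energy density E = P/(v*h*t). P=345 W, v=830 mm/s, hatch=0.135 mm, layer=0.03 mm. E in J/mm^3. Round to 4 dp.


E = 345 / (830*0.135*0.03) = 102.6328 J/mm^3


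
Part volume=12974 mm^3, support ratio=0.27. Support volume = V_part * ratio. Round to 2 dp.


V_support = 12974 * 0.27 = 3502.98 mm^3


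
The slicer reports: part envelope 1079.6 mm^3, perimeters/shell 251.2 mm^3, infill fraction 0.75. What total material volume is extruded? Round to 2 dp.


V_infill = (1079.6 - 251.2) * 0.75 = 621.3
V_total = 251.2 + 621.3 = 872.5 mm^3


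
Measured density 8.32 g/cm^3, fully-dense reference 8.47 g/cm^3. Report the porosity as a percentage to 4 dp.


Porosity = (1-8.32/8.47)*100 = 1.771 %


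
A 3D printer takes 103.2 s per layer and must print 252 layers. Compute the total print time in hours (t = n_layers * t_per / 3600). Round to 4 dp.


t = 252 * 103.2 / 3600 = 7.224 hrs


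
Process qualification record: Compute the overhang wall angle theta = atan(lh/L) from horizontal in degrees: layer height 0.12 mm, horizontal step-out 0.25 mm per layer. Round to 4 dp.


angle = atan(0.12/0.25) = 25.641 degrees


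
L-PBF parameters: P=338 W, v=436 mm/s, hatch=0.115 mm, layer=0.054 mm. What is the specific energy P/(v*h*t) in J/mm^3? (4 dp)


Build rate = 436 * 0.115 * 0.054 = 2.70756 mm^3/s
SE = 338 / 2.70756 = 124.8356 J/mm^3


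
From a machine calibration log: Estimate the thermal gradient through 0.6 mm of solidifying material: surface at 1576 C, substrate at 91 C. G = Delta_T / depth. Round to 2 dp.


G = (1576-91)/0.6 = 2475.0 C/mm


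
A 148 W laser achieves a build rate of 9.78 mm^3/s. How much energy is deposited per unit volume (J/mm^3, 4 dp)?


SE = 148 / 9.78 = 15.1329 J/mm^3


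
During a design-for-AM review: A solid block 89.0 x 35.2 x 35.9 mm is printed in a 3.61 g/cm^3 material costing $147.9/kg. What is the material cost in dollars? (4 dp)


V = 89.0 * 35.2 * 35.9 = 112467.52 mm^3 = 112.46752 cm^3
Mass = 112.46752 * 3.61 / 1000 = 0.40600775 kg
Cost = 0.40600775 * 147.9 = 60.0485 $


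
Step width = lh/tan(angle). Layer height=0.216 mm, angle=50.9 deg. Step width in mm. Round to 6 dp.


step = 0.216 / tan(50.9) = 0.175538 mm


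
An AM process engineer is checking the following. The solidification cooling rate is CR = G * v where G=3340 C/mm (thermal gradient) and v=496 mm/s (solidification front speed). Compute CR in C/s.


CR = 3340 * 496 = 1656640 C/s


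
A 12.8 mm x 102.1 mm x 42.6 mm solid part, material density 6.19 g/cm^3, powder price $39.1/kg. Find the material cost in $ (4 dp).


V = 12.8 * 102.1 * 42.6 = 55673.088 mm^3 = 55.673088 cm^3
Mass = 55.673088 * 6.19 / 1000 = 0.34461641 kg
Cost = 0.34461641 * 39.1 = 13.4745 $


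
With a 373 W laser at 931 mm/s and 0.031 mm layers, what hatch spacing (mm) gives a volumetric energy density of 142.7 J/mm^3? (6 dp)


h = 373 / (142.7*931*0.031) = 0.090568 mm


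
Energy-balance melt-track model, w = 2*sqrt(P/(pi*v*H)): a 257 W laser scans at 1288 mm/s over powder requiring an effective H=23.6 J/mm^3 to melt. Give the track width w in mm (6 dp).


w = 2*sqrt(257/(pi*1288*23.6)) = 0.103755 mm


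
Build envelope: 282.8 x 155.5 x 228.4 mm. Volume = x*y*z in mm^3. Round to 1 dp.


V = 282.8 * 155.5 * 228.4 = 10043981.4 mm^3


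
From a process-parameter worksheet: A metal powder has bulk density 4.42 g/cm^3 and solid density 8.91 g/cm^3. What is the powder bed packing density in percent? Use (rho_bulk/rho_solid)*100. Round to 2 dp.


Packing = (4.42/8.91)*100 = 49.61 %


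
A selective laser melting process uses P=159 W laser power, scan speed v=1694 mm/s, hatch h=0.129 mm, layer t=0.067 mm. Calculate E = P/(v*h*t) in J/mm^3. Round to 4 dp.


E = 159 / (1694*0.129*0.067) = 10.8597 J/mm^3


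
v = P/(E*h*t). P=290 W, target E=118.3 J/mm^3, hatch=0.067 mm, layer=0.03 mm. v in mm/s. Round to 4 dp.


v = 290 / (118.3*0.067*0.03) = 1219.5994 mm/s


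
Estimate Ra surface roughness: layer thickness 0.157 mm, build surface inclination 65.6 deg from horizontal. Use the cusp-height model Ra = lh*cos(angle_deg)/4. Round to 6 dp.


Ra = 0.157 * cos(65.6) / 4 = 0.016214 mm


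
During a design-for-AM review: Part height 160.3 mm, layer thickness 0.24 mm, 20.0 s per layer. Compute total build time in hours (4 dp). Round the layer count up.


Layers = ceil(160.3/0.24) = 668
t = 668 * 20.0 / 3600 = 3.7111 hrs


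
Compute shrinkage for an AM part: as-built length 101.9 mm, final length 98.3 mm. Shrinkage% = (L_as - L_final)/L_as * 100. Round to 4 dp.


Shrinkage = ((101.9-98.3)/101.9)*100 = 3.5329 %


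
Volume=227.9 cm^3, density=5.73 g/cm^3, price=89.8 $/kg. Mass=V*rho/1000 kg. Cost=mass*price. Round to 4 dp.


Mass = 227.9*5.73/1000 = 1.305867 kg
Cost = 1.305867 * 89.8 = 117.2669 $


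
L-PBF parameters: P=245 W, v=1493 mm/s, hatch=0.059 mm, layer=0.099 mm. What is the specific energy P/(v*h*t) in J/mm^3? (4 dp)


Build rate = 1493 * 0.059 * 0.099 = 8.720613 mm^3/s
SE = 245 / 8.720613 = 28.0944 J/mm^3


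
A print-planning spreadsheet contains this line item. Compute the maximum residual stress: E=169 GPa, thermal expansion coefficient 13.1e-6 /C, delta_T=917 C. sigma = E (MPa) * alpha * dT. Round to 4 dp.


sigma = 169*1000 * 13.1e-6 * 917 = 2030.1463 MPa


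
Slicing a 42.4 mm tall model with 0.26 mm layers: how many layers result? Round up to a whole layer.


Layers = ceil(42.4/0.26) = 164


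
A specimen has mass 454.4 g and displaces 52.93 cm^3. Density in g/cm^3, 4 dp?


rho = 454.4 / 52.93 = 8.5849 g/cm^3


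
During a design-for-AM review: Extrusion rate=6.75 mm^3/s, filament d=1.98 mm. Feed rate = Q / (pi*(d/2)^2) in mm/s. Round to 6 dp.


A = pi*(1.98/2)^2 = 3.079075
v = 6.75 / 3.079075 = 2.192217 mm/s


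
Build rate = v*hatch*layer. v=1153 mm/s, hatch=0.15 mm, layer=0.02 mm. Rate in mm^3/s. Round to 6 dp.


Rate = 1153 * 0.15 * 0.02 = 3.459 mm^3/s


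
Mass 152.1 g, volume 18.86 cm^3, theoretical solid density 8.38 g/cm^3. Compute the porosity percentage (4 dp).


rho_part = 152.1 / 18.86 = 8.06468717 g/cm^3
Porosity = (1 - 8.06468717/8.38)*100 = 3.7627 %


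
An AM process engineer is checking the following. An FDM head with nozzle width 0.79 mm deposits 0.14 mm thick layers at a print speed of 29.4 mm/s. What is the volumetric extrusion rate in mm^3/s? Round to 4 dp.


Rate = 0.79 * 0.14 * 29.4 = 3.2516 mm^3/s


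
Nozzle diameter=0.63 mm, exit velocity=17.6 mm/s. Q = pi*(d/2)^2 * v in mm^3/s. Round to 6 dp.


A = pi*(0.63/2)^2 = 0.31172453 mm^2
Q = 0.31172453 * 17.6 = 5.486352 mm^3/s


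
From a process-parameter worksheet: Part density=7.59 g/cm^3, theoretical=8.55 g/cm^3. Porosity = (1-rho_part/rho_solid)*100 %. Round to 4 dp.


Porosity = (1-7.59/8.55)*100 = 11.2281 %


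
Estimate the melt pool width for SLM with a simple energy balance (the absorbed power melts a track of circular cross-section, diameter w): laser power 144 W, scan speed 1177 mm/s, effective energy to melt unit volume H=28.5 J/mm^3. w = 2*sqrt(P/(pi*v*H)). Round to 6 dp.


w = 2*sqrt(144/(pi*1177*28.5)) = 0.073931 mm


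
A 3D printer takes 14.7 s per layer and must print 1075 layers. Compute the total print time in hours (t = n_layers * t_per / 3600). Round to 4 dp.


t = 1075 * 14.7 / 3600 = 4.3896 hrs


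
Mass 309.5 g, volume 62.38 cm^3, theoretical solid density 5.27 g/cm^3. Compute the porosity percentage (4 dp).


rho_part = 309.5 / 62.38 = 4.96152613 g/cm^3
Porosity = (1 - 4.96152613/5.27)*100 = 5.8534 %


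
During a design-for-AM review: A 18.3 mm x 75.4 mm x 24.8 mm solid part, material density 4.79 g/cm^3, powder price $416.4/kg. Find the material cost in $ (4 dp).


V = 18.3 * 75.4 * 24.8 = 34219.536 mm^3 = 34.219536 cm^3
Mass = 34.219536 * 4.79 / 1000 = 0.16391158 kg
Cost = 0.16391158 * 416.4 = 68.2528 $


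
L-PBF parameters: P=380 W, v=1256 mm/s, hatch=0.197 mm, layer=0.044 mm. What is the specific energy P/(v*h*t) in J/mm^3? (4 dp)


Build rate = 1256 * 0.197 * 0.044 = 10.887008 mm^3/s
SE = 380 / 10.887008 = 34.904 J/mm^3


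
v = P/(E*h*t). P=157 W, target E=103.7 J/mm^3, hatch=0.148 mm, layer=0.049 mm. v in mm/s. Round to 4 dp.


v = 157 / (103.7*0.148*0.049) = 208.7676 mm/s


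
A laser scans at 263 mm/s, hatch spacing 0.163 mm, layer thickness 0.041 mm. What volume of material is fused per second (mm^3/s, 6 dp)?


Rate = 263 * 0.163 * 0.041 = 1.757629 mm^3/s


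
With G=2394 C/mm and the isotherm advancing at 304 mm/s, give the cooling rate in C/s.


CR = 2394 * 304 = 727776 C/s


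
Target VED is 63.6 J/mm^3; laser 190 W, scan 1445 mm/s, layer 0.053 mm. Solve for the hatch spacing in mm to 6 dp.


h = 190 / (63.6*1445*0.053) = 0.039008 mm


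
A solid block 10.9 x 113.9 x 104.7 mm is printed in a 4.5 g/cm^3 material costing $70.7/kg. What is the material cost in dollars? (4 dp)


V = 10.9 * 113.9 * 104.7 = 129986.097 mm^3 = 129.986097 cm^3
Mass = 129.986097 * 4.5 / 1000 = 0.58493744 kg
Cost = 0.58493744 * 70.7 = 41.3551 $


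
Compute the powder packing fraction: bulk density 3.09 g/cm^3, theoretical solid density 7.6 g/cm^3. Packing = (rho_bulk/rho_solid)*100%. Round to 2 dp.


Packing = (3.09/7.6)*100 = 40.66 %


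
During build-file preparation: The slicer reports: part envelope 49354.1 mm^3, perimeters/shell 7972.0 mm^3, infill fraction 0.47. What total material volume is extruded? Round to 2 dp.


V_infill = (49354.1 - 7972.0) * 0.47 = 19449.59
V_total = 7972.0 + 19449.59 = 27421.59 mm^3


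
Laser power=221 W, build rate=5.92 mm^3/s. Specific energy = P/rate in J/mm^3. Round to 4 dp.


SE = 221 / 5.92 = 37.3311 J/mm^3


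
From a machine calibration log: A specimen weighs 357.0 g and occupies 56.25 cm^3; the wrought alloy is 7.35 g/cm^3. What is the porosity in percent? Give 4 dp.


rho_part = 357.0 / 56.25 = 6.34666667 g/cm^3
Porosity = (1 - 6.34666667/7.35)*100 = 13.6508 %


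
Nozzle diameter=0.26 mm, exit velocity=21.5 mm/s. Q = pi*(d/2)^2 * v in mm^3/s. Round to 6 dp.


A = pi*(0.26/2)^2 = 0.05309292 mm^2
Q = 0.05309292 * 21.5 = 1.141498 mm^3/s


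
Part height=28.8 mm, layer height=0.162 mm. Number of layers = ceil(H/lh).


Layers = ceil(28.8/0.162) = 178


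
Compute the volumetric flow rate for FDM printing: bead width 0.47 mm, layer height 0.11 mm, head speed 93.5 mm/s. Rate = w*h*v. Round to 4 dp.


Rate = 0.47 * 0.11 * 93.5 = 4.834 mm^3/s


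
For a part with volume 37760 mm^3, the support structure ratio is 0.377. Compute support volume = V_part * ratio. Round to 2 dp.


V_support = 37760 * 0.377 = 14235.52 mm^3


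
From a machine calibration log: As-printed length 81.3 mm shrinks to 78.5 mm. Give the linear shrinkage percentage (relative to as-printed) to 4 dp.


Shrinkage = ((81.3-78.5)/81.3)*100 = 3.444 %


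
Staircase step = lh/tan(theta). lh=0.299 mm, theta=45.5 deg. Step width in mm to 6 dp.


step = 0.299 / tan(45.5) = 0.293826 mm


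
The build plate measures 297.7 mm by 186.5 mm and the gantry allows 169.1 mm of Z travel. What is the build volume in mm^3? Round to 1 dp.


V = 297.7 * 186.5 * 169.1 = 9388609.6 mm^3


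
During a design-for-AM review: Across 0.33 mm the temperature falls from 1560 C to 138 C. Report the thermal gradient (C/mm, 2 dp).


G = (1560-138)/0.33 = 4309.09 C/mm


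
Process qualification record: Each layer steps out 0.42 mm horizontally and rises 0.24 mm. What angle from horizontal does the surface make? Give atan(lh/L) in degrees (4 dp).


angle = atan(0.24/0.42) = 29.7449 degrees


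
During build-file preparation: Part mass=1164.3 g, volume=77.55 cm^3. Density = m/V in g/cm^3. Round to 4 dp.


rho = 1164.3 / 77.55 = 15.0135 g/cm^3


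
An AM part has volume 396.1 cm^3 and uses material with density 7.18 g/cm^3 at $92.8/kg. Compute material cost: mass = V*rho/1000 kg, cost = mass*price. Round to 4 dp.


Mass = 396.1*7.18/1000 = 2.843998 kg
Cost = 2.843998 * 92.8 = 263.923 $


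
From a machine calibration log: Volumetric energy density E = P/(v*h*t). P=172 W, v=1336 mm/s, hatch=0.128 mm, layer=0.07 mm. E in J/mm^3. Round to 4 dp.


E = 172 / (1336*0.128*0.07) = 14.3686 J/mm^3


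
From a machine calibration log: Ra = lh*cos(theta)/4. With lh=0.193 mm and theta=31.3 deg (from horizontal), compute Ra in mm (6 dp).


Ra = 0.193 * cos(31.3) / 4 = 0.041228 mm


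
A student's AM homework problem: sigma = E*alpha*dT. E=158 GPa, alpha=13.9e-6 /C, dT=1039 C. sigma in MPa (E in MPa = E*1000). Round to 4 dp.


sigma = 158*1000 * 13.9e-6 * 1039 = 2281.8518 MPa


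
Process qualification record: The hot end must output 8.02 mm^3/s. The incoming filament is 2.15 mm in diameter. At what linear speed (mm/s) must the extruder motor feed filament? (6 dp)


A = pi*(2.15/2)^2 = 3.630503
v = 8.02 / 3.630503 = 2.20906 mm/s


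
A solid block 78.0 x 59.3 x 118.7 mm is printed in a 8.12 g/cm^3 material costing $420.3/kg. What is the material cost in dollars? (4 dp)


V = 78.0 * 59.3 * 118.7 = 549034.98 mm^3 = 549.03498 cm^3
Mass = 549.03498 * 8.12 / 1000 = 4.45816404 kg
Cost = 4.45816404 * 420.3 = 1873.7663 $


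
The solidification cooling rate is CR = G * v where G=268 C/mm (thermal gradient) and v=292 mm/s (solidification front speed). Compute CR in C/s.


CR = 268 * 292 = 78256 C/s


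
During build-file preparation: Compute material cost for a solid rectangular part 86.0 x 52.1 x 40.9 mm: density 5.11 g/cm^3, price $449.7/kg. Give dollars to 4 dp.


V = 86.0 * 52.1 * 40.9 = 183256.54 mm^3 = 183.25654 cm^3
Mass = 183.25654 * 5.11 / 1000 = 0.93644092 kg
Cost = 0.93644092 * 449.7 = 421.1175 $
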